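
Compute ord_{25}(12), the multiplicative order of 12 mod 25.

By Lagrange's theorem, ord_25(12) divides φ(25) = φ(5^2) = 5·(5−1) = 20 = 2^2 · 5.
Divisors of 20: 1, 2, 4, 5, 10, 20.
Evaluate successive powers at the divisors of 20:
12^1 ≡ 12 (mod 25)
12^2 ≡ 19 (mod 25)
12^4 ≡ 11 (mod 25)
12^5 ≡ 7 (mod 25)
12^10 ≡ 24 (mod 25)
12^20 ≡ 1 (mod 25) ✓
Therefore the multiplicative order of 12 modulo 25 is 20.

20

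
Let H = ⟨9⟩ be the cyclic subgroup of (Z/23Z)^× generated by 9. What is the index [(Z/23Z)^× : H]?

2

By Lagrange's theorem, ord_23(9) divides φ(23) = 23 − 1 = 22 = 2 · 11.
Divisors of 22: 1, 2, 11, 22.
Compute 9^d (mod 23) for the divisors d until we hit 1:
9^1 ≡ 9 (mod 23)
9^2 ≡ 12 (mod 23)
9^11 ≡ 1 (mod 23) ✓
So ord_23(9) = 11, hence |⟨9⟩| = 11.
[(Z/23Z)^× : ⟨9⟩] = 22/11 = 2.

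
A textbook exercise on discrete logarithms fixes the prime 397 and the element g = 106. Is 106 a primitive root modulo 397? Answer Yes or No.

φ(397) = 397 − 1 = 396 = 2^2 · 3^2 · 11.
An element g generates (Z/397Z)^× iff g^(396/q) ≢ 1 (mod 397) for each prime q ∈ {2, 3, 11}.
106^198 ≡ 1 (mod 397)  [q = 2: ≡ 1 ✗]
106^132 ≡ 1 (mod 397)  [q = 3: ≡ 1 ✗]
106^36 ≡ 16 (mod 397)  [q = 11: ≢ 1 ✓]
106^198 ≡ 1 shows ord(106) | 198, strictly less than φ(397); not a primitive root.

No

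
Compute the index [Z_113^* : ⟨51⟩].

ord(51) | φ(113) = 113 − 1 = 112 = 2^4 · 7.
Divisors of 112: 1, 2, 4, 7, 8, 14, 16, 28, 56, 112.
Evaluate successive powers at the divisors of 112:
51^1 ≡ 51
51^2 ≡ 2
51^4 ≡ 4
51^7 ≡ 69
51^8 ≡ 16
51^14 ≡ 15
51^16 ≡ 30
51^28 ≡ 112
51^56 ≡ 1
Thus |⟨51⟩| = ord(51) = 56.
The index is φ(113) / ord(51) = 112 / 56 = 2.

2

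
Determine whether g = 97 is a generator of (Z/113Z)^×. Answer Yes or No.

φ(113) = 113 − 1 = 112 = 2^4 · 7.
Test 97^(112/q) mod 113 for each prime factor q of 112:
97^56 ≡ 1 (mod 113)  [q = 2: ≡ 1 ✗]
97^16 ≡ 30 (mod 113)  [q = 7: ≢ 1 ✓]
97^56 ≡ 1 shows ord(97) | 56, strictly less than φ(113); not a primitive root.

No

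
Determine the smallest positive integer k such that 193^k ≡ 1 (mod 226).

The order of 193 must divide φ(226) = φ(2)·φ(113) = 1·112 = 112 = 2^4 · 7.
Divisors of 112: 1, 2, 4, 7, 8, 14, 16, 28, 56, 112.
Compute 193^d (mod 226) for the divisors d until we hit 1:
193^1 ≡ 193
193^2 ≡ 185
193^4 ≡ 99
193^7 ≡ 155
193^8 ≡ 83
193^14 ≡ 69
193^16 ≡ 109
193^28 ≡ 15
193^56 ≡ 225
193^112 ≡ 1
The smallest such exponent is 112, so the order of 193 is 112.

112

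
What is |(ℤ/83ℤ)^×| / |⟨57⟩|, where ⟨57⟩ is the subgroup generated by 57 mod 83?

By Lagrange's theorem, ord_83(57) divides φ(83) = 83 − 1 = 82 = 2 · 41.
Divisors of 82: 1, 2, 41, 82.
Test each divisor d:
57^1 ≡ 57
57^2 ≡ 12
57^41 ≡ 82
57^82 ≡ 1
So ord_83(57) = 82, hence |⟨57⟩| = 82.
The index is φ(83) / ord(57) = 82 / 82 = 1.

1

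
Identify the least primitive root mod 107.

2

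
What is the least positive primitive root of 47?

5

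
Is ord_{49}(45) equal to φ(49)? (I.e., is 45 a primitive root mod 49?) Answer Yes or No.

Yes

φ(49) = φ(7^2) = 7·(7−1) = 42 = 2 · 3 · 7.
45 is a primitive root mod 49 iff 45^(φ(49)/q) ≢ 1 for every prime q | φ(49), i.e. q ∈ {2, 3, 7}.
45^21 ≡ 48 (mod 49)  [q = 2: ≢ 1 ✓]
45^14 ≡ 30 (mod 49)  [q = 3: ≢ 1 ✓]
45^6 ≡ 29 (mod 49)  [q = 7: ≢ 1 ✓]
None equal 1, so ord_49(45) = 42: 45 is a primitive root.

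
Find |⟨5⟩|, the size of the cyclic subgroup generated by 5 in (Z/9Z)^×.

6

The order of 5 must divide φ(9) = φ(3^2) = 3·(3−1) = 6 = 2 · 3.
Divisors of 6: 1, 2, 3, 6.
Compute 5^d (mod 9) for the divisors d until we hit 1:
5^1 ≡ 5
5^2 ≡ 7
5^3 ≡ 8
5^6 ≡ 1
Hence ord(5) = 6.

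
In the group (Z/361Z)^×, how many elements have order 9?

φ(361) = φ(19^2) = 19·(19−1) = 342 = 2 · 3^2 · 19.
In a cyclic group of order 342, there are φ(d) elements of order d for each divisor d of 342, and zero for non-divisors.
9 = 3^2 divides 342, and φ(9) = 6.

6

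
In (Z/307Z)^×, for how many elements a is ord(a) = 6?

2

φ(307) = 307 − 1 = 306 = 2 · 3^2 · 17.
Since (Z/307Z)^× is cyclic of order 306, the number of elements of order d is φ(d) when d | 306 and 0 otherwise.
6 = 2 · 3 divides 306, and φ(6) = 2.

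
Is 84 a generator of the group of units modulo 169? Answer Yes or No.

φ(169) = φ(13^2) = 13·(13−1) = 156 = 2^2 · 3 · 13.
Test 84^(156/q) mod 169 for each prime factor q of 156:
84^78 ≡ 168 (mod 169)  [q = 2: ≢ 1 ✓]
84^52 ≡ 22 (mod 169)  [q = 3: ≢ 1 ✓]
84^12 ≡ 131 (mod 169)  [q = 13: ≢ 1 ✓]
None equal 1, so ord_169(84) = 156: 84 is a primitive root.

Yes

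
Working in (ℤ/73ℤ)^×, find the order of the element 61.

The order of 61 must divide φ(73) = 73 − 1 = 72 = 2^3 · 3^2.
Divisors of 72: 1, 2, 3, 4, 6, 8, 9, 12, 18, 24, 36, 72.
Compute 61^d (mod 73) for the divisors d until we hit 1:
61^1 ≡ 61 (mod 73)
61^2 ≡ 71 (mod 73)
61^3 ≡ 24 (mod 73)
61^4 ≡ 4 (mod 73)
61^6 ≡ 65 (mod 73)
61^8 ≡ 16 (mod 73)
61^9 ≡ 27 (mod 73)
61^12 ≡ 64 (mod 73)
61^18 ≡ 72 (mod 73)
61^24 ≡ 8 (mod 73)
61^36 ≡ 1 (mod 73) ✓
Therefore the multiplicative order of 61 modulo 73 is 36.

36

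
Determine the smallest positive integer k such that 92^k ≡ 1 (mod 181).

36

Since 92 ∈ (Z/181Z)^×, its order divides φ(181) = 181 − 1 = 180 = 2^2 · 3^2 · 5.
Divisors of 180: 1, 2, 3, 4, 5, 6, 9, 10, 12, 15, 18, 20, 30, 36, 45, 60, 90, 180.
Check 92^d mod 181 for each divisor in increasing order:
92^1 ≡ 92 (mod 181)
92^2 ≡ 138 (mod 181)
92^3 ≡ 26 (mod 181)
92^4 ≡ 39 (mod 181)
92^5 ≡ 149 (mod 181)
92^6 ≡ 133 (mod 181)
92^9 ≡ 19 (mod 181)
92^10 ≡ 119 (mod 181)
92^12 ≡ 132 (mod 181)
92^15 ≡ 174 (mod 181)
92^18 ≡ 180 (mod 181)
92^20 ≡ 43 (mod 181)
92^30 ≡ 49 (mod 181)
92^36 ≡ 1 (mod 181) ✓
Therefore the multiplicative order of 92 modulo 181 is 36.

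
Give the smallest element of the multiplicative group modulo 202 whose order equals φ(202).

φ(202) = φ(2)·φ(101) = 1·100 = 100 = 2^2 · 5^2.
g is a primitive root iff g^(100/q) ≢ 1 (mod 202) for each prime q ∈ {2, 5}.
g = 2: gcd(2, 202) = 2 > 1, not a unit — skip.
g = 3: 3^50 ≡ 201; 3^20 ≡ 185 — none is 1, so 3 is a primitive root.
The smallest primitive root modulo 202 is 3.

3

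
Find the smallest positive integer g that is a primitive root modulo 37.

2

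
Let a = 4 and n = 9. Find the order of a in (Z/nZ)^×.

3

The order of 4 must divide φ(9) = φ(3^2) = 3·(3−1) = 6 = 2 · 3.
Divisors of 6: 1, 2, 3, 6.
Compute 4^d (mod 9) for the divisors d until we hit 1:
4^1 ≡ 4
4^2 ≡ 7
4^3 ≡ 1
Therefore the multiplicative order of 4 modulo 9 is 3.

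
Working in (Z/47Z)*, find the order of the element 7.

23

The order of 7 must divide φ(47) = 47 − 1 = 46 = 2 · 23.
Divisors of 46: 1, 2, 23, 46.
Compute 7^d (mod 47) for the divisors d until we hit 1:
7^1 ≡ 7 (mod 47)
7^2 ≡ 2 (mod 47)
7^23 ≡ 1 (mod 47) ✓
Therefore the multiplicative order of 7 modulo 47 is 23.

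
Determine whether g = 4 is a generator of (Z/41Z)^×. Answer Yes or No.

φ(41) = 41 − 1 = 40 = 2^3 · 5.
An element g generates (Z/41Z)^× iff g^(40/q) ≢ 1 (mod 41) for each prime q ∈ {2, 5}.
4^20 ≡ 1 (mod 41)  [q = 2: ≡ 1 ✗]
4^8 ≡ 18 (mod 41)  [q = 5: ≢ 1 ✓]
4^20 ≡ 1 shows ord(4) | 20, strictly less than φ(41); not a primitive root.

No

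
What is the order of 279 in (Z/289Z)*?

ord(279) | φ(289) = φ(17^2) = 17·(17−1) = 272 = 2^4 · 17.
Divisors of 272: 1, 2, 4, 8, 16, 17, 34, 68, 136, 272.
Check 279^d mod 289 for each divisor in increasing order:
279^1 ≡ 279
279^2 ≡ 100
279^4 ≡ 174
279^8 ≡ 220
279^16 ≡ 137
279^17 ≡ 75
279^34 ≡ 134
279^68 ≡ 38
279^136 ≡ 288
279^272 ≡ 1
The smallest such exponent is 272, so the order of 279 is 272.

272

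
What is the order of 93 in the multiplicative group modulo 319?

By Lagrange's theorem, ord_319(93) divides φ(319) = φ(11·29) = (11−1)·(29−1) = 10·28 = 280 = 2^3 · 5 · 7.
Divisors of 280: 1, 2, 4, 5, 7, 8, 10, 14, 20, 28, 35, 40, 56, 70, 140, 280.
Test each divisor d:
93^1 ≡ 93 (mod 319)
93^2 ≡ 36 (mod 319)
93^4 ≡ 20 (mod 319)
93^5 ≡ 265 (mod 319)
93^7 ≡ 289 (mod 319)
93^8 ≡ 81 (mod 319)
93^10 ≡ 45 (mod 319)
93^14 ≡ 262 (mod 319)
93^20 ≡ 111 (mod 319)
93^28 ≡ 59 (mod 319)
93^35 ≡ 144 (mod 319)
93^40 ≡ 199 (mod 319)
93^56 ≡ 291 (mod 319)
93^70 ≡ 1 (mod 319) ✓
Therefore the multiplicative order of 93 modulo 319 is 70.

70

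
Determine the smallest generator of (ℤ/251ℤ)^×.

6

φ(251) = 251 − 1 = 250 = 2 · 5^3.
g is a primitive root iff g^(250/q) ≢ 1 (mod 251) for each prime q ∈ {2, 5}.
g = 2: 2^125 ≡ 250; 2^50 ≡ 1 — hits 1, so not a primitive root.
g = 3: 3^125 ≡ 1 — hits 1, so not a primitive root.
g = 4: 4^125 ≡ 1 — hits 1, so not a primitive root.
g = 5: 5^125 ≡ 1 — hits 1, so not a primitive root.
g = 6: 6^125 ≡ 250; 6^50 ≡ 219 — none is 1, so 6 is a primitive root.
Hence the least primitive root of 251 is 6.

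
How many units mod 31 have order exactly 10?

4

φ(31) = 31 − 1 = 30 = 2 · 3 · 5.
(Z/31Z)^× is cyclic (|G| = 30); a cyclic group of order m has exactly φ(d) elements of each order d | m, and none otherwise.
10 = 2 · 5 divides 30, and φ(10) = 4.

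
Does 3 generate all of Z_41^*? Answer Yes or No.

φ(41) = 41 − 1 = 40 = 2^3 · 5.
3 is a primitive root mod 41 iff 3^(φ(41)/q) ≢ 1 for every prime q | φ(41), i.e. q ∈ {2, 5}.
3^20 ≡ 40 (mod 41)  [q = 2: ≢ 1 ✓]
3^8 ≡ 1 (mod 41)  [q = 5: ≡ 1 ✗]
Since 3^8 ≡ 1, the order of 3 divides 8 < 40, so 3 is not a primitive root.

No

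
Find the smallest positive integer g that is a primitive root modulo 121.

φ(121) = φ(11^2) = 11·(11−1) = 110 = 2 · 5 · 11.
Test candidates g = 2, 3, … against the prime factors q ∈ {2, 5, 11} of φ(121): g is a generator iff g^(110/q) ≢ 1 for every such q.
g = 2: 2^55 ≡ 120; 2^22 ≡ 81; 2^10 ≡ 56 — none is 1, so 2 is a primitive root.
Hence the least primitive root of 121 is 2.

2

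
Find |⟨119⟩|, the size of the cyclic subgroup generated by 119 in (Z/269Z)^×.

67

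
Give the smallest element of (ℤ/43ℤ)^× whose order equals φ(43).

3

φ(43) = 43 − 1 = 42 = 2 · 3 · 7.
g is a primitive root iff g^(42/q) ≢ 1 (mod 43) for each prime q ∈ {2, 3, 7}.
g = 2: 2^21 ≡ 42; 2^14 ≡ 1 — hits 1, so not a primitive root.
g = 3: 3^21 ≡ 42; 3^14 ≡ 36; 3^6 ≡ 41 — none is 1, so 3 is a primitive root.
So 3 is the smallest generator of (Z/43Z)^×.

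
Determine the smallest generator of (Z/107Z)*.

φ(107) = 107 − 1 = 106 = 2 · 53.
g is a primitive root iff g^(106/q) ≢ 1 (mod 107) for each prime q ∈ {2, 53}.
g = 2: 2^53 ≡ 106; 2^2 ≡ 4 — none is 1, so 2 is a primitive root.
So 2 is the smallest generator of (Z/107Z)^×.

2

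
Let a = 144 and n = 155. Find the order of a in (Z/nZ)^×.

By Lagrange's theorem, ord_155(144) divides φ(155) = φ(5·31) = (5−1)·(31−1) = 4·30 = 120 = 2^3 · 3 · 5.
Divisors of 120: 1, 2, 3, 4, 5, 6, 8, 10, 12, 15, 20, 24, 30, 40, 60, 120.
Check 144^d mod 155 for each divisor in increasing order:
144^1 ≡ 144
144^2 ≡ 121
144^3 ≡ 64
144^4 ≡ 71
144^5 ≡ 149
144^6 ≡ 66
144^8 ≡ 81
144^10 ≡ 36
144^12 ≡ 16
144^15 ≡ 94
144^20 ≡ 56
144^24 ≡ 101
144^30 ≡ 1
So ord_155(144) = 30.

30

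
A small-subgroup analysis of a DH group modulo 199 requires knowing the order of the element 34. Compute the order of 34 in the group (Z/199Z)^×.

198

By Lagrange's theorem, ord_199(34) divides φ(199) = 199 − 1 = 198 = 2 · 3^2 · 11.
Divisors of 198: 1, 2, 3, 6, 9, 11, 18, 22, 33, 66, 99, 198.
Test each divisor d:
34^1 ≡ 34 (mod 199)
34^2 ≡ 161 (mod 199)
34^3 ≡ 101 (mod 199)
34^6 ≡ 52 (mod 199)
34^9 ≡ 78 (mod 199)
34^11 ≡ 21 (mod 199)
34^18 ≡ 114 (mod 199)
34^22 ≡ 43 (mod 199)
34^33 ≡ 107 (mod 199)
34^66 ≡ 106 (mod 199)
34^99 ≡ 198 (mod 199)
34^198 ≡ 1 (mod 199) ✓
The smallest such exponent is 198, so the order of 34 is 198.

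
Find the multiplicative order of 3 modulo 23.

11

The order of 3 must divide φ(23) = 23 − 1 = 22 = 2 · 11.
Divisors of 22: 1, 2, 11, 22.
Check 3^d mod 23 for each divisor in increasing order:
3^1 ≡ 3 (mod 23)
3^2 ≡ 9 (mod 23)
3^11 ≡ 1 (mod 23) ✓
Therefore the multiplicative order of 3 modulo 23 is 11.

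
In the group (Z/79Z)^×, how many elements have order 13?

12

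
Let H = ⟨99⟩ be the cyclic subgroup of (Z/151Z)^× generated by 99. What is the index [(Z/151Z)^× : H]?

2

ord(99) | φ(151) = 151 − 1 = 150 = 2 · 3 · 5^2.
Divisors of 150: 1, 2, 3, 5, 6, 10, 15, 25, 30, 50, 75, 150.
Check 99^d mod 151 for each divisor in increasing order:
99^1 ≡ 99 (mod 151)
99^2 ≡ 137 (mod 151)
99^3 ≡ 124 (mod 151)
99^5 ≡ 76 (mod 151)
99^6 ≡ 125 (mod 151)
99^10 ≡ 38 (mod 151)
99^15 ≡ 19 (mod 151)
99^25 ≡ 118 (mod 151)
99^30 ≡ 59 (mod 151)
99^50 ≡ 32 (mod 151)
99^75 ≡ 1 (mod 151) ✓
Thus |⟨99⟩| = ord(99) = 75.
Index = |(Z/151Z)^×| / |⟨99⟩| = 150 / 75 = 2.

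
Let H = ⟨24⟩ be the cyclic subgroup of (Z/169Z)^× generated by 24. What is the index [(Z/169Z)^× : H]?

By Lagrange's theorem, ord_169(24) divides φ(169) = φ(13^2) = 13·(13−1) = 156 = 2^2 · 3 · 13.
Divisors of 156: 1, 2, 3, 4, 6, 12, 13, 26, 39, 52, 78, 156.
Check 24^d mod 169 for each divisor in increasing order:
24^1 ≡ 24 (mod 169)
24^2 ≡ 69 (mod 169)
24^3 ≡ 135 (mod 169)
24^4 ≡ 29 (mod 169)
24^6 ≡ 142 (mod 169)
24^12 ≡ 53 (mod 169)
24^13 ≡ 89 (mod 169)
24^26 ≡ 147 (mod 169)
24^39 ≡ 70 (mod 169)
24^52 ≡ 146 (mod 169)
24^78 ≡ 168 (mod 169)
24^156 ≡ 1 (mod 169) ✓
The order of 24 is 156, so the subgroup it generates has 156 elements.
Index = |(Z/169Z)^×| / |⟨24⟩| = 156 / 156 = 1.

1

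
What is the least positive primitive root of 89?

3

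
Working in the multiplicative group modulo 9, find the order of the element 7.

ord(7) | φ(9) = φ(3^2) = 3·(3−1) = 6 = 2 · 3.
Divisors of 6: 1, 2, 3, 6.
Compute 7^d (mod 9) for the divisors d until we hit 1:
7^1 ≡ 7
7^2 ≡ 4
7^3 ≡ 1
Therefore the multiplicative order of 7 modulo 9 is 3.

3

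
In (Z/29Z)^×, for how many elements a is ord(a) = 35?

φ(29) = 29 − 1 = 28 = 2^2 · 7.
(Z/29Z)^× is cyclic (|G| = 28); a cyclic group of order m has exactly φ(d) elements of each order d | m, and none otherwise.
Since 35 ∤ 28, the count is 0.

0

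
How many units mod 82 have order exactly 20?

8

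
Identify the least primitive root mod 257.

3

φ(257) = 257 − 1 = 256 = 2^8.
Test candidates g = 2, 3, … against the prime factors q ∈ {2} of φ(257): g is a generator iff g^(256/q) ≢ 1 for every such q.
g = 2: 2^128 ≡ 1 — hits 1, so not a primitive root.
g = 3: 3^128 ≡ 256 — none is 1, so 3 is a primitive root.
Hence the least primitive root of 257 is 3.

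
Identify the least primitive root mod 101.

2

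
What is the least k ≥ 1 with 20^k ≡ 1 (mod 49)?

14

ord(20) | φ(49) = φ(7^2) = 7·(7−1) = 42 = 2 · 3 · 7.
Divisors of 42: 1, 2, 3, 6, 7, 14, 21, 42.
Evaluate successive powers at the divisors of 42:
20^1 ≡ 20
20^2 ≡ 8
20^3 ≡ 13
20^6 ≡ 22
20^7 ≡ 48
20^14 ≡ 1
So ord_49(20) = 14.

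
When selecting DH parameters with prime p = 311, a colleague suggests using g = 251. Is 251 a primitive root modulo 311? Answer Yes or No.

Yes

φ(311) = 311 − 1 = 310 = 2 · 5 · 31.
Test 251^(310/q) mod 311 for each prime factor q of 310:
251^155 ≡ 310 (mod 311)  [q = 2: ≢ 1 ✓]
251^62 ≡ 216 (mod 311)  [q = 5: ≢ 1 ✓]
251^10 ≡ 260 (mod 311)  [q = 31: ≢ 1 ✓]
All checks pass, so 251 has order 310 and is a primitive root modulo 311.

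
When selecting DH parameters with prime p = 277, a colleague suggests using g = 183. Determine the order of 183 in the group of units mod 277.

276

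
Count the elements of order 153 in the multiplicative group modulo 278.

φ(278) = φ(2)·φ(139) = 1·138 = 138 = 2 · 3 · 23.
Since (Z/278Z)^× is cyclic of order 138, the number of elements of order d is φ(d) when d | 138 and 0 otherwise.
Since 153 ∤ 138, the count is 0.

0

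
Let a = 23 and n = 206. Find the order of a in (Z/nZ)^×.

17

Since 23 ∈ (Z/206Z)^×, its order divides φ(206) = φ(2)·φ(103) = 1·102 = 102 = 2 · 3 · 17.
Divisors of 102: 1, 2, 3, 6, 17, 34, 51, 102.
Compute 23^d (mod 206) for the divisors d until we hit 1:
23^1 ≡ 23
23^2 ≡ 117
23^3 ≡ 13
23^6 ≡ 169
23^17 ≡ 1
Therefore the multiplicative order of 23 modulo 206 is 17.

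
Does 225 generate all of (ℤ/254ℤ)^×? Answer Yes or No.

φ(254) = φ(2)·φ(127) = 1·126 = 126 = 2 · 3^2 · 7.
Test 225^(126/q) mod 254 for each prime factor q of 126:
225^63 ≡ 1 (mod 254)  [q = 2: ≡ 1 ✗]
225^42 ≡ 19 (mod 254)  [q = 3: ≢ 1 ✓]
225^18 ≡ 131 (mod 254)  [q = 7: ≢ 1 ✓]
The check at q = 2 fails, so 225 generates a proper subgroup.

No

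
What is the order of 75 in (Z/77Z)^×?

30

ord(75) | φ(77) = φ(7·11) = (7−1)·(11−1) = 6·10 = 60 = 2^2 · 3 · 5.
Divisors of 60: 1, 2, 3, 4, 5, 6, 10, 12, 15, 20, 30, 60.
Compute 75^d (mod 77) for the divisors d until we hit 1:
75^1 ≡ 75 (mod 77)
75^2 ≡ 4 (mod 77)
75^3 ≡ 69 (mod 77)
75^4 ≡ 16 (mod 77)
75^5 ≡ 45 (mod 77)
75^6 ≡ 64 (mod 77)
75^10 ≡ 23 (mod 77)
75^12 ≡ 15 (mod 77)
75^15 ≡ 34 (mod 77)
75^20 ≡ 67 (mod 77)
75^30 ≡ 1 (mod 77) ✓
Hence ord(75) = 30.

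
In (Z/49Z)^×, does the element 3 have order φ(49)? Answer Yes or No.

Yes

φ(49) = φ(7^2) = 7·(7−1) = 42 = 2 · 3 · 7.
It suffices to check that the order of 3 is not a proper divisor of 42: compute 3^(42/q) for q ∈ {2, 3, 7}.
3^21 ≡ 48 (mod 49)  [q = 2: ≢ 1 ✓]
3^14 ≡ 30 (mod 49)  [q = 3: ≢ 1 ✓]
3^6 ≡ 43 (mod 49)  [q = 7: ≢ 1 ✓]
Every test exponent gives a nontrivial residue, hence 3 generates the full group.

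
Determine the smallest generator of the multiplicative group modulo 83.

2

φ(83) = 83 − 1 = 82 = 2 · 41.
Test candidates g = 2, 3, … against the prime factors q ∈ {2, 41} of φ(83): g is a generator iff g^(82/q) ≢ 1 for every such q.
g = 2: 2^41 ≡ 82; 2^2 ≡ 4 — none is 1, so 2 is a primitive root.
So 2 is the smallest generator of (Z/83Z)^×.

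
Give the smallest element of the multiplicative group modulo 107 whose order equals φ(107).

2

φ(107) = 107 − 1 = 106 = 2 · 53.
g is a primitive root iff g^(106/q) ≢ 1 (mod 107) for each prime q ∈ {2, 53}.
g = 2: 2^53 ≡ 106; 2^2 ≡ 4 — none is 1, so 2 is a primitive root.
So 2 is the smallest generator of (Z/107Z)^×.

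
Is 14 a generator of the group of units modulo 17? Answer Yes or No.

Yes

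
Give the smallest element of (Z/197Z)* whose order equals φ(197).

2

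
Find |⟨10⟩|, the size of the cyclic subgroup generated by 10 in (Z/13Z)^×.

6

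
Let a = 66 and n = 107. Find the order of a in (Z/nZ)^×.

The order of 66 must divide φ(107) = 107 − 1 = 106 = 2 · 53.
Divisors of 106: 1, 2, 53, 106.
Check 66^d mod 107 for each divisor in increasing order:
66^1 ≡ 66
66^2 ≡ 76
66^53 ≡ 106
66^106 ≡ 1
Hence ord(66) = 106.

106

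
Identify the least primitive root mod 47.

5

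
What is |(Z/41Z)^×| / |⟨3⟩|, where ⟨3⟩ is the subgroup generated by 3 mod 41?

5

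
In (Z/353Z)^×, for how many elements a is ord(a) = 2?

1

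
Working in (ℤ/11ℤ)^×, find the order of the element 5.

The order of 5 must divide φ(11) = 11 − 1 = 10 = 2 · 5.
Divisors of 10: 1, 2, 5, 10.
Evaluate successive powers at the divisors of 10:
5^1 ≡ 5 (mod 11)
5^2 ≡ 3 (mod 11)
5^5 ≡ 1 (mod 11) ✓
Therefore the multiplicative order of 5 modulo 11 is 5.

5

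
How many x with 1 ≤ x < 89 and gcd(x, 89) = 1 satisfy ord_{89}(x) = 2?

φ(89) = 89 − 1 = 88 = 2^3 · 11.
Since (Z/89Z)^× is cyclic of order 88, the number of elements of order d is φ(d) when d | 88 and 0 otherwise.
2 | 88, and φ(2) = 2 − 1 = 1.

1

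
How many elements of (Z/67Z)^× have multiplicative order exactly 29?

0

φ(67) = 67 − 1 = 66 = 2 · 3 · 11.
Since (Z/67Z)^× is cyclic of order 66, the number of elements of order d is φ(d) when d | 66 and 0 otherwise.
Since 29 ∤ 66, the count is 0.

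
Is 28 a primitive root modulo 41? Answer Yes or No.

Yes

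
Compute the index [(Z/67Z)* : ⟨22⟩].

By Lagrange's theorem, ord_67(22) divides φ(67) = 67 − 1 = 66 = 2 · 3 · 11.
Divisors of 66: 1, 2, 3, 6, 11, 22, 33, 66.
Test each divisor d:
22^1 ≡ 22
22^2 ≡ 15
22^3 ≡ 62
22^6 ≡ 25
22^11 ≡ 1
So ord_67(22) = 11, hence |⟨22⟩| = 11.
[(Z/67Z)^× : ⟨22⟩] = 66/11 = 6.

6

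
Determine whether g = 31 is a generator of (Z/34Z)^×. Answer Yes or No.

Yes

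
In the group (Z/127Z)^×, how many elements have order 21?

12

φ(127) = 127 − 1 = 126 = 2 · 3^2 · 7.
Since (Z/127Z)^× is cyclic of order 126, the number of elements of order d is φ(d) when d | 126 and 0 otherwise.
21 = 3 · 7 divides 126, and φ(21) = 12.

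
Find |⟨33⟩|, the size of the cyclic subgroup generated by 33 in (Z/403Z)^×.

60

By Lagrange's theorem, ord_403(33) divides φ(403) = φ(13·31) = (13−1)·(31−1) = 12·30 = 360 = 2^3 · 3^2 · 5.
Divisors of 360: 1, 2, 3, 4, 5, 6, 8, 9, 10, 12, 15, 18, 20, 24, 30, 36, 40, 45, 60, 72, 90, 120, 180, 360.
Evaluate successive powers at the divisors of 360:
33^1 ≡ 33 (mod 403)
33^2 ≡ 283 (mod 403)
33^3 ≡ 70 (mod 403)
33^4 ≡ 295 (mod 403)
33^5 ≡ 63 (mod 403)
33^6 ≡ 64 (mod 403)
33^8 ≡ 380 (mod 403)
33^9 ≡ 47 (mod 403)
33^10 ≡ 342 (mod 403)
33^12 ≡ 66 (mod 403)
33^15 ≡ 187 (mod 403)
33^18 ≡ 194 (mod 403)
33^20 ≡ 94 (mod 403)
33^24 ≡ 326 (mod 403)
33^30 ≡ 311 (mod 403)
33^36 ≡ 157 (mod 403)
33^40 ≡ 373 (mod 403)
33^45 ≡ 125 (mod 403)
33^60 ≡ 1 (mod 403) ✓
So ord_403(33) = 60.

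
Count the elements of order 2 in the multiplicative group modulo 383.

1

φ(383) = 383 − 1 = 382 = 2 · 191.
In a cyclic group of order 382, there are φ(d) elements of order d for each divisor d of 382, and zero for non-divisors.
2 | 382, and φ(2) = 2 − 1 = 1.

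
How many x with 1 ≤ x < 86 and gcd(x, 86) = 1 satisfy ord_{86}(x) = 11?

0

φ(86) = φ(2)·φ(43) = 1·42 = 42 = 2 · 3 · 7.
Since (Z/86Z)^× is cyclic of order 42, the number of elements of order d is φ(d) when d | 42 and 0 otherwise.
11 does not divide 42, so no element of (Z/86Z)^× has order 11.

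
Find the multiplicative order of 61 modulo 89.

88

The order of 61 must divide φ(89) = 89 − 1 = 88 = 2^3 · 11.
Divisors of 88: 1, 2, 4, 8, 11, 22, 44, 88.
Check 61^d mod 89 for each divisor in increasing order:
61^1 ≡ 61
61^2 ≡ 72
61^4 ≡ 22
61^8 ≡ 39
61^11 ≡ 52
61^22 ≡ 34
61^44 ≡ 88
61^88 ≡ 1
The smallest such exponent is 88, so the order of 61 is 88.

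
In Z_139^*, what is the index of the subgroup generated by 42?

ord(42) | φ(139) = 139 − 1 = 138 = 2 · 3 · 23.
Divisors of 138: 1, 2, 3, 6, 23, 46, 69, 138.
Check 42^d mod 139 for each divisor in increasing order:
42^1 ≡ 42
42^2 ≡ 96
42^3 ≡ 1
So ord_139(42) = 3, hence |⟨42⟩| = 3.
The index is φ(139) / ord(42) = 138 / 3 = 46.

46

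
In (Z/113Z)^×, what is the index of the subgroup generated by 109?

16

Since 109 ∈ (Z/113Z)^×, its order divides φ(113) = 113 − 1 = 112 = 2^4 · 7.
Divisors of 112: 1, 2, 4, 7, 8, 14, 16, 28, 56, 112.
Evaluate successive powers at the divisors of 112:
109^1 ≡ 109
109^2 ≡ 16
109^4 ≡ 30
109^7 ≡ 1
So ord_113(109) = 7, hence |⟨109⟩| = 7.
[(Z/113Z)^× : ⟨109⟩] = 112/7 = 16.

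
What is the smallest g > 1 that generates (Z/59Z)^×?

φ(59) = 59 − 1 = 58 = 2 · 29.
Test candidates g = 2, 3, … against the prime factors q ∈ {2, 29} of φ(59): g is a generator iff g^(58/q) ≢ 1 for every such q.
g = 2: 2^29 ≡ 58; 2^2 ≡ 4 — none is 1, so 2 is a primitive root.
The smallest primitive root modulo 59 is 2.

2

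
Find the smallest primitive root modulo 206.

φ(206) = φ(2)·φ(103) = 1·102 = 102 = 2 · 3 · 17.
Test candidates g = 2, 3, … against the prime factors q ∈ {2, 3, 17} of φ(206): g is a generator iff g^(102/q) ≢ 1 for every such q.
g = 2: gcd(2, 206) = 2 > 1, not a unit — skip.
g = 3: 3^51 ≡ 205; 3^34 ≡ 1 — hits 1, so not a primitive root.
g = 4: gcd(4, 206) = 2 > 1, not a unit — skip.
g = 5: 5^51 ≡ 205; 5^34 ≡ 159; 5^6 ≡ 175 — none is 1, so 5 is a primitive root.
The smallest primitive root modulo 206 is 5.

5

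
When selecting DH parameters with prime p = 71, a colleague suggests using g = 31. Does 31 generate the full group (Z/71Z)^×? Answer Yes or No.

Yes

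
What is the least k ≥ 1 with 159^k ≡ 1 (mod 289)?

By Lagrange's theorem, ord_289(159) divides φ(289) = φ(17^2) = 17·(17−1) = 272 = 2^4 · 17.
Divisors of 272: 1, 2, 4, 8, 16, 17, 34, 68, 136, 272.
Test each divisor d:
159^1 ≡ 159 (mod 289)
159^2 ≡ 138 (mod 289)
159^4 ≡ 259 (mod 289)
159^8 ≡ 33 (mod 289)
159^16 ≡ 222 (mod 289)
159^17 ≡ 40 (mod 289)
159^34 ≡ 155 (mod 289)
159^68 ≡ 38 (mod 289)
159^136 ≡ 288 (mod 289)
159^272 ≡ 1 (mod 289) ✓
So ord_289(159) = 272.

272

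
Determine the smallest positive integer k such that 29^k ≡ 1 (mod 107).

53

ord(29) | φ(107) = 107 − 1 = 106 = 2 · 53.
Divisors of 106: 1, 2, 53, 106.
Compute 29^d (mod 107) for the divisors d until we hit 1:
29^1 ≡ 29 (mod 107)
29^2 ≡ 92 (mod 107)
29^53 ≡ 1 (mod 107) ✓
So ord_107(29) = 53.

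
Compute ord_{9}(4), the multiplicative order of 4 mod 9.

3

The order of 4 must divide φ(9) = φ(3^2) = 3·(3−1) = 6 = 2 · 3.
Divisors of 6: 1, 2, 3, 6.
Evaluate successive powers at the divisors of 6:
4^1 ≡ 4 (mod 9)
4^2 ≡ 7 (mod 9)
4^3 ≡ 1 (mod 9) ✓
So ord_9(4) = 3.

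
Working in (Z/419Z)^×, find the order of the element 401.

209

ord(401) | φ(419) = 419 − 1 = 418 = 2 · 11 · 19.
Divisors of 418: 1, 2, 11, 19, 22, 38, 209, 418.
Compute 401^d (mod 419) for the divisors d until we hit 1:
401^1 ≡ 401 (mod 419)
401^2 ≡ 324 (mod 419)
401^11 ≡ 248 (mod 419)
401^19 ≡ 59 (mod 419)
401^22 ≡ 330 (mod 419)
401^38 ≡ 129 (mod 419)
401^209 ≡ 1 (mod 419) ✓
Hence ord(401) = 209.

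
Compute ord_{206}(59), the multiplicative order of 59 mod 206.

By Lagrange's theorem, ord_206(59) divides φ(206) = φ(2)·φ(103) = 1·102 = 102 = 2 · 3 · 17.
Divisors of 102: 1, 2, 3, 6, 17, 34, 51, 102.
Check 59^d mod 206 for each divisor in increasing order:
59^1 ≡ 59 (mod 206)
59^2 ≡ 185 (mod 206)
59^3 ≡ 203 (mod 206)
59^6 ≡ 9 (mod 206)
59^17 ≡ 159 (mod 206)
59^34 ≡ 149 (mod 206)
59^51 ≡ 1 (mod 206) ✓
Hence ord(59) = 51.

51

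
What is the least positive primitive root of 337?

10

φ(337) = 337 − 1 = 336 = 2^4 · 3 · 7.
Test candidates g = 2, 3, … against the prime factors q ∈ {2, 3, 7} of φ(337): g is a generator iff g^(336/q) ≢ 1 for every such q.
g = 2: 2^168 ≡ 1 — hits 1, so not a primitive root.
g = 3: 3^168 ≡ 1 — hits 1, so not a primitive root.
g = 4: 4^168 ≡ 1 — hits 1, so not a primitive root.
g = 5: 5^168 ≡ 336; 5^112 ≡ 1 — hits 1, so not a primitive root.
g = 6: 6^168 ≡ 1 — hits 1, so not a primitive root.
g = 7: 7^168 ≡ 1 — hits 1, so not a primitive root.
g = 8: 8^168 ≡ 1 — hits 1, so not a primitive root.
g = 9: 9^168 ≡ 1 — hits 1, so not a primitive root.
g = 10: 10^168 ≡ 336; 10^112 ≡ 128; 10^48 ≡ 175 — none is 1, so 10 is a primitive root.
Hence the least primitive root of 337 is 10.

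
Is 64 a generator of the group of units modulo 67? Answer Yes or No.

φ(67) = 67 − 1 = 66 = 2 · 3 · 11.
64 is a primitive root mod 67 iff 64^(φ(67)/q) ≢ 1 for every prime q | φ(67), i.e. q ∈ {2, 3, 11}.
64^33 ≡ 1 (mod 67)  [q = 2: ≡ 1 ✗]
64^22 ≡ 1 (mod 67)  [q = 3: ≡ 1 ✗]
64^6 ≡ 59 (mod 67)  [q = 11: ≢ 1 ✓]
64^33 ≡ 1 shows ord(64) | 33, strictly less than φ(67); not a primitive root.

No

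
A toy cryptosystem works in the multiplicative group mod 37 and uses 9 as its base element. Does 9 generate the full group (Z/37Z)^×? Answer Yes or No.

No

φ(37) = 37 − 1 = 36 = 2^2 · 3^2.
9 is a primitive root mod 37 iff 9^(φ(37)/q) ≢ 1 for every prime q | φ(37), i.e. q ∈ {2, 3}.
9^18 ≡ 1 (mod 37)  [q = 2: ≡ 1 ✗]
9^12 ≡ 26 (mod 37)  [q = 3: ≢ 1 ✓]
The check at q = 2 fails, so 9 generates a proper subgroup.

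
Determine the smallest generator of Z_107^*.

2

φ(107) = 107 − 1 = 106 = 2 · 53.
Test candidates g = 2, 3, … against the prime factors q ∈ {2, 53} of φ(107): g is a generator iff g^(106/q) ≢ 1 for every such q.
g = 2: 2^53 ≡ 106; 2^2 ≡ 4 — none is 1, so 2 is a primitive root.
The smallest primitive root modulo 107 is 2.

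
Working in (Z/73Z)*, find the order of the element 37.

ord(37) | φ(73) = 73 − 1 = 72 = 2^3 · 3^2.
Divisors of 72: 1, 2, 3, 4, 6, 8, 9, 12, 18, 24, 36, 72.
Compute 37^d (mod 73) for the divisors d until we hit 1:
37^1 ≡ 37 (mod 73)
37^2 ≡ 55 (mod 73)
37^3 ≡ 64 (mod 73)
37^4 ≡ 32 (mod 73)
37^6 ≡ 8 (mod 73)
37^8 ≡ 2 (mod 73)
37^9 ≡ 1 (mod 73) ✓
The smallest such exponent is 9, so the order of 37 is 9.

9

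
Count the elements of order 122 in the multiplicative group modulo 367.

φ(367) = 367 − 1 = 366 = 2 · 3 · 61.
(Z/367Z)^× is cyclic (|G| = 366); a cyclic group of order m has exactly φ(d) elements of each order d | m, and none otherwise.
122 = 2 · 61 divides 366, and φ(122) = 60.

60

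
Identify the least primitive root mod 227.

φ(227) = 227 − 1 = 226 = 2 · 113.
g is a primitive root iff g^(226/q) ≢ 1 (mod 227) for each prime q ∈ {2, 113}.
g = 2: 2^113 ≡ 226; 2^2 ≡ 4 — none is 1, so 2 is a primitive root.
Hence the least primitive root of 227 is 2.

2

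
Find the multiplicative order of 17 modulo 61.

60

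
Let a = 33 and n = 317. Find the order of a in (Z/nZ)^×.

316

By Lagrange's theorem, ord_317(33) divides φ(317) = 317 − 1 = 316 = 2^2 · 79.
Divisors of 316: 1, 2, 4, 79, 158, 316.
Compute 33^d (mod 317) for the divisors d until we hit 1:
33^1 ≡ 33 (mod 317)
33^2 ≡ 138 (mod 317)
33^4 ≡ 24 (mod 317)
33^79 ≡ 203 (mod 317)
33^158 ≡ 316 (mod 317)
33^316 ≡ 1 (mod 317) ✓
Hence ord(33) = 316.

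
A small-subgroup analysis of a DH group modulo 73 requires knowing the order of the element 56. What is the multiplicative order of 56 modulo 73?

24

Since 56 ∈ (Z/73Z)^×, its order divides φ(73) = 73 − 1 = 72 = 2^3 · 3^2.
Divisors of 72: 1, 2, 3, 4, 6, 8, 9, 12, 18, 24, 36, 72.
Test each divisor d:
56^1 ≡ 56
56^2 ≡ 70
56^3 ≡ 51
56^4 ≡ 9
56^6 ≡ 46
56^8 ≡ 8
56^9 ≡ 10
56^12 ≡ 72
56^18 ≡ 27
56^24 ≡ 1
Therefore the multiplicative order of 56 modulo 73 is 24.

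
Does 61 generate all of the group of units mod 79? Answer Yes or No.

No

φ(79) = 79 − 1 = 78 = 2 · 3 · 13.
It suffices to check that the order of 61 is not a proper divisor of 78: compute 61^(78/q) for q ∈ {2, 3, 13}.
61^39 ≡ 78 (mod 79)  [q = 2: ≢ 1 ✓]
61^26 ≡ 1 (mod 79)  [q = 3: ≡ 1 ✗]
61^6 ≡ 38 (mod 79)  [q = 13: ≢ 1 ✓]
61^26 ≡ 1 shows ord(61) | 26, strictly less than φ(79); not a primitive root.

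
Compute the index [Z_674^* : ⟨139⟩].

1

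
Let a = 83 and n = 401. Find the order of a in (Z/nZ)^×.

10

The order of 83 must divide φ(401) = 401 − 1 = 400 = 2^4 · 5^2.
Divisors of 400: 1, 2, 4, 5, 8, 10, 16, 20, 25, 40, 50, 80, 100, 200, 400.
Compute 83^d (mod 401) for the divisors d until we hit 1:
83^1 ≡ 83 (mod 401)
83^2 ≡ 72 (mod 401)
83^4 ≡ 372 (mod 401)
83^5 ≡ 400 (mod 401)
83^8 ≡ 39 (mod 401)
83^10 ≡ 1 (mod 401) ✓
So ord_401(83) = 10.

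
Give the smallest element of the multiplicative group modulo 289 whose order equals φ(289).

3

φ(289) = φ(17^2) = 17·(17−1) = 272 = 2^4 · 17.
g is a primitive root iff g^(272/q) ≢ 1 (mod 289) for each prime q ∈ {2, 17}.
g = 2: 2^136 ≡ 1 — hits 1, so not a primitive root.
g = 3: 3^136 ≡ 288; 3^16 ≡ 171 — none is 1, so 3 is a primitive root.
Hence the least primitive root of 289 is 3.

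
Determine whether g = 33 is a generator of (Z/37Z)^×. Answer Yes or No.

φ(37) = 37 − 1 = 36 = 2^2 · 3^2.
An element g generates (Z/37Z)^× iff g^(36/q) ≢ 1 (mod 37) for each prime q ∈ {2, 3}.
33^18 ≡ 1 (mod 37)  [q = 2: ≡ 1 ✗]
33^12 ≡ 10 (mod 37)  [q = 3: ≢ 1 ✓]
33^18 ≡ 1 shows ord(33) | 18, strictly less than φ(37); not a primitive root.

No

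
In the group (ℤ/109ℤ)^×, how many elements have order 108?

36

φ(109) = 109 − 1 = 108 = 2^2 · 3^3.
Since (Z/109Z)^× is cyclic of order 108, the number of elements of order d is φ(d) when d | 108 and 0 otherwise.
108 = 2^2 · 3^3 divides 108, and φ(108) = 36.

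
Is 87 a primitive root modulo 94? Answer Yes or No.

φ(94) = φ(2)·φ(47) = 1·46 = 46 = 2 · 23.
87 is a primitive root mod 94 iff 87^(φ(94)/q) ≢ 1 for every prime q | φ(94), i.e. q ∈ {2, 23}.
87^23 ≡ 93 (mod 94)  [q = 2: ≢ 1 ✓]
87^2 ≡ 49 (mod 94)  [q = 23: ≢ 1 ✓]
None equal 1, so ord_94(87) = 46: 87 is a primitive root.

Yes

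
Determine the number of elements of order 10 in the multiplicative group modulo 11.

4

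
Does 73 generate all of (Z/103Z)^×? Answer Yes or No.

φ(103) = 103 − 1 = 102 = 2 · 3 · 17.
73 is a primitive root mod 103 iff 73^(φ(103)/q) ≢ 1 for every prime q | φ(103), i.e. q ∈ {2, 3, 17}.
73^51 ≡ 102 (mod 103)  [q = 2: ≢ 1 ✓]
73^34 ≡ 1 (mod 103)  [q = 3: ≡ 1 ✗]
73^6 ≡ 93 (mod 103)  [q = 17: ≢ 1 ✓]
Since 73^34 ≡ 1, the order of 73 divides 34 < 102, so 73 is not a primitive root.

No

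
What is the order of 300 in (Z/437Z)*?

ord(300) | φ(437) = φ(19·23) = (19−1)·(23−1) = 18·22 = 396 = 2^2 · 3^2 · 11.
Divisors of 396: 1, 2, 3, 4, 6, 9, 11, 12, 18, 22, 33, 36, 44, 66, 99, 132, 198, 396.
Check 300^d mod 437 for each divisor in increasing order:
300^1 ≡ 300 (mod 437)
300^2 ≡ 415 (mod 437)
300^3 ≡ 392 (mod 437)
300^4 ≡ 47 (mod 437)
300^6 ≡ 277 (mod 437)
300^9 ≡ 208 (mod 437)
300^11 ≡ 231 (mod 437)
300^12 ≡ 254 (mod 437)
300^18 ≡ 1 (mod 437) ✓
The smallest such exponent is 18, so the order of 300 is 18.

18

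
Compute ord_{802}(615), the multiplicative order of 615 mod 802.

400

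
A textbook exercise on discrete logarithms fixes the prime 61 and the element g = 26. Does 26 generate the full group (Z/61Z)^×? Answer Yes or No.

φ(61) = 61 − 1 = 60 = 2^2 · 3 · 5.
Test 26^(60/q) mod 61 for each prime factor q of 60:
26^30 ≡ 60 (mod 61)  [q = 2: ≢ 1 ✓]
26^20 ≡ 13 (mod 61)  [q = 3: ≢ 1 ✓]
26^12 ≡ 9 (mod 61)  [q = 5: ≢ 1 ✓]
Every test exponent gives a nontrivial residue, hence 26 generates the full group.

Yes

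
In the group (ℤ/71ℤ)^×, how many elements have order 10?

φ(71) = 71 − 1 = 70 = 2 · 5 · 7.
Since (Z/71Z)^× is cyclic of order 70, the number of elements of order d is φ(d) when d | 70 and 0 otherwise.
10 = 2 · 5 divides 70, and φ(10) = 4.

4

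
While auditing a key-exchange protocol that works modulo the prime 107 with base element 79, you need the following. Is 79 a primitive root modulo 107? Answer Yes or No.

No

φ(107) = 107 − 1 = 106 = 2 · 53.
An element g generates (Z/107Z)^× iff g^(106/q) ≢ 1 (mod 107) for each prime q ∈ {2, 53}.
79^53 ≡ 1 (mod 107)  [q = 2: ≡ 1 ✗]
79^2 ≡ 35 (mod 107)  [q = 53: ≢ 1 ✓]
Since 79^53 ≡ 1, the order of 79 divides 53 < 106, so 79 is not a primitive root.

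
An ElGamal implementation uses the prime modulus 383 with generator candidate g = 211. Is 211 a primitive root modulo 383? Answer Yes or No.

Yes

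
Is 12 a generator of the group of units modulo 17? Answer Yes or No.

φ(17) = 17 − 1 = 16 = 2^4.
Test 12^(16/q) mod 17 for each prime factor q of 16:
12^8 ≡ 16 (mod 17)  [q = 2: ≢ 1 ✓]
None equal 1, so ord_17(12) = 16: 12 is a primitive root.

Yes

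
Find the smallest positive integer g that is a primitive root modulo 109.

6

φ(109) = 109 − 1 = 108 = 2^2 · 3^3.
g is a primitive root iff g^(108/q) ≢ 1 (mod 109) for each prime q ∈ {2, 3}.
g = 2: 2^54 ≡ 108; 2^36 ≡ 1 — hits 1, so not a primitive root.
g = 3: 3^54 ≡ 1 — hits 1, so not a primitive root.
g = 4: 4^54 ≡ 1 — hits 1, so not a primitive root.
g = 5: 5^54 ≡ 1 — hits 1, so not a primitive root.
g = 6: 6^54 ≡ 108; 6^36 ≡ 63 — none is 1, so 6 is a primitive root.
Hence the least primitive root of 109 is 6.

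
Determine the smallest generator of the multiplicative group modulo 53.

2

φ(53) = 53 − 1 = 52 = 2^2 · 13.
g is a primitive root iff g^(52/q) ≢ 1 (mod 53) for each prime q ∈ {2, 13}.
g = 2: 2^26 ≡ 52; 2^4 ≡ 16 — none is 1, so 2 is a primitive root.
Hence the least primitive root of 53 is 2.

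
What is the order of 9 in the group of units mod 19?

9

By Lagrange's theorem, ord_19(9) divides φ(19) = 19 − 1 = 18 = 2 · 3^2.
Divisors of 18: 1, 2, 3, 6, 9, 18.
Compute 9^d (mod 19) for the divisors d until we hit 1:
9^1 ≡ 9 (mod 19)
9^2 ≡ 5 (mod 19)
9^3 ≡ 7 (mod 19)
9^6 ≡ 11 (mod 19)
9^9 ≡ 1 (mod 19) ✓
Therefore the multiplicative order of 9 modulo 19 is 9.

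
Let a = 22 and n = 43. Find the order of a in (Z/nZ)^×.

By Lagrange's theorem, ord_43(22) divides φ(43) = 43 − 1 = 42 = 2 · 3 · 7.
Divisors of 42: 1, 2, 3, 6, 7, 14, 21, 42.
Compute 22^d (mod 43) for the divisors d until we hit 1:
22^1 ≡ 22 (mod 43)
22^2 ≡ 11 (mod 43)
22^3 ≡ 27 (mod 43)
22^6 ≡ 41 (mod 43)
22^7 ≡ 42 (mod 43)
22^14 ≡ 1 (mod 43) ✓
So ord_43(22) = 14.

14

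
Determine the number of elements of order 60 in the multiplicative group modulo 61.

φ(61) = 61 − 1 = 60 = 2^2 · 3 · 5.
Since (Z/61Z)^× is cyclic of order 60, the number of elements of order d is φ(d) when d | 60 and 0 otherwise.
60 = 2^2 · 3 · 5 divides 60, and φ(60) = 16.

16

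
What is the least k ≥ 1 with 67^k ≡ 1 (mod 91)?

12

By Lagrange's theorem, ord_91(67) divides φ(91) = φ(7·13) = (7−1)·(13−1) = 6·12 = 72 = 2^3 · 3^2.
Divisors of 72: 1, 2, 3, 4, 6, 8, 9, 12, 18, 24, 36, 72.
Evaluate successive powers at the divisors of 72:
67^1 ≡ 67 (mod 91)
67^2 ≡ 30 (mod 91)
67^3 ≡ 8 (mod 91)
67^4 ≡ 81 (mod 91)
67^6 ≡ 64 (mod 91)
67^8 ≡ 9 (mod 91)
67^9 ≡ 57 (mod 91)
67^12 ≡ 1 (mod 91) ✓
Therefore the multiplicative order of 67 modulo 91 is 12.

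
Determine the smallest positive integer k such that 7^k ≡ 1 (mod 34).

By Lagrange's theorem, ord_34(7) divides φ(34) = φ(2)·φ(17) = 1·16 = 16 = 2^4.
Divisors of 16: 1, 2, 4, 8, 16.
Test each divisor d:
7^1 ≡ 7
7^2 ≡ 15
7^4 ≡ 21
7^8 ≡ 33
7^16 ≡ 1
Therefore the multiplicative order of 7 modulo 34 is 16.

16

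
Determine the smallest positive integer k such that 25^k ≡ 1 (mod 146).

36

Since 25 ∈ (Z/146Z)^×, its order divides φ(146) = φ(2)·φ(73) = 1·72 = 72 = 2^3 · 3^2.
Divisors of 72: 1, 2, 3, 4, 6, 8, 9, 12, 18, 24, 36, 72.
Compute 25^d (mod 146) for the divisors d until we hit 1:
25^1 ≡ 25 (mod 146)
25^2 ≡ 41 (mod 146)
25^3 ≡ 3 (mod 146)
25^4 ≡ 75 (mod 146)
25^6 ≡ 9 (mod 146)
25^8 ≡ 77 (mod 146)
25^9 ≡ 27 (mod 146)
25^12 ≡ 81 (mod 146)
25^18 ≡ 145 (mod 146)
25^24 ≡ 137 (mod 146)
25^36 ≡ 1 (mod 146) ✓
Therefore the multiplicative order of 25 modulo 146 is 36.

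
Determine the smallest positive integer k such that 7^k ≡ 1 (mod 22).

10

ord(7) | φ(22) = φ(2)·φ(11) = 1·10 = 10 = 2 · 5.
Divisors of 10: 1, 2, 5, 10.
Compute 7^d (mod 22) for the divisors d until we hit 1:
7^1 ≡ 7 (mod 22)
7^2 ≡ 5 (mod 22)
7^5 ≡ 21 (mod 22)
7^10 ≡ 1 (mod 22) ✓
The smallest such exponent is 10, so the order of 7 is 10.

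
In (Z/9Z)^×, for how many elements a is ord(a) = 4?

0

φ(9) = φ(3^2) = 3·(3−1) = 6 = 2 · 3.
(Z/9Z)^× is cyclic (|G| = 6); a cyclic group of order m has exactly φ(d) elements of each order d | m, and none otherwise.
Since 4 ∤ 6, the count is 0.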